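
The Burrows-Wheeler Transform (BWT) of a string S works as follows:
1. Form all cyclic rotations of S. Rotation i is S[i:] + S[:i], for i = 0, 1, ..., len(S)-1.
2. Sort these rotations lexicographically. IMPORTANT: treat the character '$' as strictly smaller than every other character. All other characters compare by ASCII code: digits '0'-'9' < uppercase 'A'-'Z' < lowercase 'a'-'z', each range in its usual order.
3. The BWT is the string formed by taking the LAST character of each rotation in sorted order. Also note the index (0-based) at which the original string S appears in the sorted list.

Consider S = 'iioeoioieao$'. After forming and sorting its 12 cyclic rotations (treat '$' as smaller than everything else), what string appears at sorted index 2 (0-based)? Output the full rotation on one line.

All 12 rotations (rotation i = S[i:]+S[:i]):
  rot[0] = iioeoioieao$
  rot[1] = ioeoioieao$i
  rot[2] = oeoioieao$ii
  rot[3] = eoioieao$iio
  rot[4] = oioieao$iioe
  rot[5] = ioieao$iioeo
  rot[6] = oieao$iioeoi
  rot[7] = ieao$iioeoio
  rot[8] = eao$iioeoioi
  rot[9] = ao$iioeoioie
  rot[10] = o$iioeoioiea
  rot[11] = $iioeoioieao
Sorted (with $ < everything):
  sorted[0] = $iioeoioieao
  sorted[1] = ao$iioeoioie
  sorted[2] = eao$iioeoioi
  sorted[3] = eoioieao$iio
  sorted[4] = ieao$iioeoio
  sorted[5] = iioeoioieao$
  sorted[6] = ioeoioieao$i
  sorted[7] = ioieao$iioeo
  sorted[8] = o$iioeoioiea
  sorted[9] = oeoioieao$ii
  sorted[10] = oieao$iioeoi
  sorted[11] = oioieao$iioe
sorted[2] = eao$iioeoioi

Answer: eao$iioeoioi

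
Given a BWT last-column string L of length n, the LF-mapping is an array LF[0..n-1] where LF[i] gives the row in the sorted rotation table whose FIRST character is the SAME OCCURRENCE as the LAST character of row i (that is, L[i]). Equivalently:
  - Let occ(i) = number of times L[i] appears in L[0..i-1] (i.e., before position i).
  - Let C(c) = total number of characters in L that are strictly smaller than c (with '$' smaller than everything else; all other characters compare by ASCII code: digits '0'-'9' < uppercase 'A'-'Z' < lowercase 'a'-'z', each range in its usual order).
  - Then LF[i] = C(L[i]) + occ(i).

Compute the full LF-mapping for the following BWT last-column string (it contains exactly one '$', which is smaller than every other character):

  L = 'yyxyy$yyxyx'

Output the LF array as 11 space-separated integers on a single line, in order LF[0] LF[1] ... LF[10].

Answer: 4 5 1 6 7 0 8 9 2 10 3

Derivation:
Char counts: '$':1, 'x':3, 'y':7
C (first-col start): C('$')=0, C('x')=1, C('y')=4
L[0]='y': occ=0, LF[0]=C('y')+0=4+0=4
L[1]='y': occ=1, LF[1]=C('y')+1=4+1=5
L[2]='x': occ=0, LF[2]=C('x')+0=1+0=1
L[3]='y': occ=2, LF[3]=C('y')+2=4+2=6
L[4]='y': occ=3, LF[4]=C('y')+3=4+3=7
L[5]='$': occ=0, LF[5]=C('$')+0=0+0=0
L[6]='y': occ=4, LF[6]=C('y')+4=4+4=8
L[7]='y': occ=5, LF[7]=C('y')+5=4+5=9
L[8]='x': occ=1, LF[8]=C('x')+1=1+1=2
L[9]='y': occ=6, LF[9]=C('y')+6=4+6=10
L[10]='x': occ=2, LF[10]=C('x')+2=1+2=3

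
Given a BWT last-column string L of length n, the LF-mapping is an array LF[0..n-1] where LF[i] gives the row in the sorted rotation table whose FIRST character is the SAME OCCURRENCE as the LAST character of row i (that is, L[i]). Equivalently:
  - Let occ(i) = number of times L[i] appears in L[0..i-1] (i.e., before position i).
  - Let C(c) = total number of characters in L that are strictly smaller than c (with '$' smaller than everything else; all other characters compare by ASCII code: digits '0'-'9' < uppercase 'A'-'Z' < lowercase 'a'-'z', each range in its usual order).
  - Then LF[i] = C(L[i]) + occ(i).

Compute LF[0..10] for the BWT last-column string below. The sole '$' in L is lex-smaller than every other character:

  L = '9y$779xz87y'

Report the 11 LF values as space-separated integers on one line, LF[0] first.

Char counts: '$':1, '7':3, '8':1, '9':2, 'x':1, 'y':2, 'z':1
C (first-col start): C('$')=0, C('7')=1, C('8')=4, C('9')=5, C('x')=7, C('y')=8, C('z')=10
L[0]='9': occ=0, LF[0]=C('9')+0=5+0=5
L[1]='y': occ=0, LF[1]=C('y')+0=8+0=8
L[2]='$': occ=0, LF[2]=C('$')+0=0+0=0
L[3]='7': occ=0, LF[3]=C('7')+0=1+0=1
L[4]='7': occ=1, LF[4]=C('7')+1=1+1=2
L[5]='9': occ=1, LF[5]=C('9')+1=5+1=6
L[6]='x': occ=0, LF[6]=C('x')+0=7+0=7
L[7]='z': occ=0, LF[7]=C('z')+0=10+0=10
L[8]='8': occ=0, LF[8]=C('8')+0=4+0=4
L[9]='7': occ=2, LF[9]=C('7')+2=1+2=3
L[10]='y': occ=1, LF[10]=C('y')+1=8+1=9

Answer: 5 8 0 1 2 6 7 10 4 3 9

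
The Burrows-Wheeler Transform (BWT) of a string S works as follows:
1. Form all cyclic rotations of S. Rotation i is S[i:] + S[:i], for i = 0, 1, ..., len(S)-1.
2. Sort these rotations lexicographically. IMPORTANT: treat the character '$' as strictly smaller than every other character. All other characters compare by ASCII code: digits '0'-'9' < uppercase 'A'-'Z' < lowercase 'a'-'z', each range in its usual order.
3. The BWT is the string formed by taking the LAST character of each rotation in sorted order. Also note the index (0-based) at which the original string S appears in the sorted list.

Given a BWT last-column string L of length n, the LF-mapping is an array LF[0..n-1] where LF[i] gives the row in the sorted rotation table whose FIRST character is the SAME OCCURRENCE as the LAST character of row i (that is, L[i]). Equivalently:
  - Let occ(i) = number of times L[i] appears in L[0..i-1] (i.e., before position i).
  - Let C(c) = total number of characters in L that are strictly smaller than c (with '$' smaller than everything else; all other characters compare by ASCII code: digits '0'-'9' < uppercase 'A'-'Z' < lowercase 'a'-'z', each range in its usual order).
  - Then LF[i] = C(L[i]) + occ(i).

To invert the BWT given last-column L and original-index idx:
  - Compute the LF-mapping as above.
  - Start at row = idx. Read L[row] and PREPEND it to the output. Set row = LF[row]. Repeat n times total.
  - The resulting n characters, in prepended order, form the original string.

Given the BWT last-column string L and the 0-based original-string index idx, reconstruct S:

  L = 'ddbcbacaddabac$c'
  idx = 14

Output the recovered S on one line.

LF mapping: 12 13 5 8 6 1 9 2 14 15 3 7 4 10 0 11
Walk LF starting at row 14, prepending L[row]:
  step 1: row=14, L[14]='$', prepend. Next row=LF[14]=0
  step 2: row=0, L[0]='d', prepend. Next row=LF[0]=12
  step 3: row=12, L[12]='a', prepend. Next row=LF[12]=4
  step 4: row=4, L[4]='b', prepend. Next row=LF[4]=6
  step 5: row=6, L[6]='c', prepend. Next row=LF[6]=9
  step 6: row=9, L[9]='d', prepend. Next row=LF[9]=15
  step 7: row=15, L[15]='c', prepend. Next row=LF[15]=11
  step 8: row=11, L[11]='b', prepend. Next row=LF[11]=7
  step 9: row=7, L[7]='a', prepend. Next row=LF[7]=2
  step 10: row=2, L[2]='b', prepend. Next row=LF[2]=5
  step 11: row=5, L[5]='a', prepend. Next row=LF[5]=1
  step 12: row=1, L[1]='d', prepend. Next row=LF[1]=13
  step 13: row=13, L[13]='c', prepend. Next row=LF[13]=10
  step 14: row=10, L[10]='a', prepend. Next row=LF[10]=3
  step 15: row=3, L[3]='c', prepend. Next row=LF[3]=8
  step 16: row=8, L[8]='d', prepend. Next row=LF[8]=14
Reversed output: dcacdababcdcbad$

Answer: dcacdababcdcbad$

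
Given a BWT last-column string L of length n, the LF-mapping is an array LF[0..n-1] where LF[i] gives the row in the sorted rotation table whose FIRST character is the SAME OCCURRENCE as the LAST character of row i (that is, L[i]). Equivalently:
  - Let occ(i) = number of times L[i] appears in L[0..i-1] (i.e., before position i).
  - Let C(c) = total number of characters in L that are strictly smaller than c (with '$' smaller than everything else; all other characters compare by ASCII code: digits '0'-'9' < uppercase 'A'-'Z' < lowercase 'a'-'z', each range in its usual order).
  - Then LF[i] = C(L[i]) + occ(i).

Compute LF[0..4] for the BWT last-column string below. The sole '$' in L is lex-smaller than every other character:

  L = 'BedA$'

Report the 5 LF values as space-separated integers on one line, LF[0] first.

Answer: 2 4 3 1 0

Derivation:
Char counts: '$':1, 'A':1, 'B':1, 'd':1, 'e':1
C (first-col start): C('$')=0, C('A')=1, C('B')=2, C('d')=3, C('e')=4
L[0]='B': occ=0, LF[0]=C('B')+0=2+0=2
L[1]='e': occ=0, LF[1]=C('e')+0=4+0=4
L[2]='d': occ=0, LF[2]=C('d')+0=3+0=3
L[3]='A': occ=0, LF[3]=C('A')+0=1+0=1
L[4]='$': occ=0, LF[4]=C('$')+0=0+0=0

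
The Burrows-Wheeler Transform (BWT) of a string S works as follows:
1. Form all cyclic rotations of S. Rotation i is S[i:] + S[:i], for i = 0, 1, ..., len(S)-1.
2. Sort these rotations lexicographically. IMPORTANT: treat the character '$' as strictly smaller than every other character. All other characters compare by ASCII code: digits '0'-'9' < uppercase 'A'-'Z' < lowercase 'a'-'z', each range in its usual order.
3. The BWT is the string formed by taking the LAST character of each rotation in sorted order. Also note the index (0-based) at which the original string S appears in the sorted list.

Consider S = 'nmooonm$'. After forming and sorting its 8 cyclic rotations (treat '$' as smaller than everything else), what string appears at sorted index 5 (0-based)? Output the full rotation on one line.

Answer: onm$nmoo

Derivation:
All 8 rotations (rotation i = S[i:]+S[:i]):
  rot[0] = nmooonm$
  rot[1] = mooonm$n
  rot[2] = ooonm$nm
  rot[3] = oonm$nmo
  rot[4] = onm$nmoo
  rot[5] = nm$nmooo
  rot[6] = m$nmooon
  rot[7] = $nmooonm
Sorted (with $ < everything):
  sorted[0] = $nmooonm
  sorted[1] = m$nmooon
  sorted[2] = mooonm$n
  sorted[3] = nm$nmooo
  sorted[4] = nmooonm$
  sorted[5] = onm$nmoo
  sorted[6] = oonm$nmo
  sorted[7] = ooonm$nm
sorted[5] = onm$nmoo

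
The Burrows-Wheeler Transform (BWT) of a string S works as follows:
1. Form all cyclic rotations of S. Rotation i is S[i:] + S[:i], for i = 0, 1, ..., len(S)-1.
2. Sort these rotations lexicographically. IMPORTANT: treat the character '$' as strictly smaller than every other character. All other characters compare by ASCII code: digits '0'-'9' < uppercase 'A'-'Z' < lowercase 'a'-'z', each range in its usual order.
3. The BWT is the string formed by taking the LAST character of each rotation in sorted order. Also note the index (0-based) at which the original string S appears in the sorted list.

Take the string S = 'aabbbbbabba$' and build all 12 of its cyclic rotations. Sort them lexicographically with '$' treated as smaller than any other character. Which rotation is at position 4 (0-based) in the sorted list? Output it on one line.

All 12 rotations (rotation i = S[i:]+S[:i]):
  rot[0] = aabbbbbabba$
  rot[1] = abbbbbabba$a
  rot[2] = bbbbbabba$aa
  rot[3] = bbbbabba$aab
  rot[4] = bbbabba$aabb
  rot[5] = bbabba$aabbb
  rot[6] = babba$aabbbb
  rot[7] = abba$aabbbbb
  rot[8] = bba$aabbbbba
  rot[9] = ba$aabbbbbab
  rot[10] = a$aabbbbbabb
  rot[11] = $aabbbbbabba
Sorted (with $ < everything):
  sorted[0] = $aabbbbbabba
  sorted[1] = a$aabbbbbabb
  sorted[2] = aabbbbbabba$
  sorted[3] = abba$aabbbbb
  sorted[4] = abbbbbabba$a
  sorted[5] = ba$aabbbbbab
  sorted[6] = babba$aabbbb
  sorted[7] = bba$aabbbbba
  sorted[8] = bbabba$aabbb
  sorted[9] = bbbabba$aabb
  sorted[10] = bbbbabba$aab
  sorted[11] = bbbbbabba$aa
sorted[4] = abbbbbabba$a

Answer: abbbbbabba$a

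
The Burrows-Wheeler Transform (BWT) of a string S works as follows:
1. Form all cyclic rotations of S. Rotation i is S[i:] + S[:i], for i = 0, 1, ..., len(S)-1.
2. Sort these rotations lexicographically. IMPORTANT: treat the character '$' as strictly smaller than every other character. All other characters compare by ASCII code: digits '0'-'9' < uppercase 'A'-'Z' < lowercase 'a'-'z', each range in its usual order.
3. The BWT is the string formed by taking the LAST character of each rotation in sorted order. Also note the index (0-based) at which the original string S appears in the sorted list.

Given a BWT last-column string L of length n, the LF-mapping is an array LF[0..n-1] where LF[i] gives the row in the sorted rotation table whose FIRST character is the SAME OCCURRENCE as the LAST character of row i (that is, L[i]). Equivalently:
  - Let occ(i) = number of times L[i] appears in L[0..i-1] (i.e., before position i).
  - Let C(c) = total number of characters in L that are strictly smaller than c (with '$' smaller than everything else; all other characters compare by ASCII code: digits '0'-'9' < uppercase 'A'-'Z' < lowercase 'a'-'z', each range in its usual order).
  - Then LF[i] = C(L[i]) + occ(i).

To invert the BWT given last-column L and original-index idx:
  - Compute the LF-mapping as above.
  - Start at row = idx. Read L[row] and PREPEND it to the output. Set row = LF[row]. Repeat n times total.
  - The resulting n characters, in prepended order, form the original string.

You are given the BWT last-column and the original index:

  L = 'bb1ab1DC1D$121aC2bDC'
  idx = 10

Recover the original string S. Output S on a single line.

Answer: Cbb111Db1D2DCaa1C2b$

Derivation:
LF mapping: 16 17 1 14 18 2 11 8 3 12 0 4 6 5 15 9 7 19 13 10
Walk LF starting at row 10, prepending L[row]:
  step 1: row=10, L[10]='$', prepend. Next row=LF[10]=0
  step 2: row=0, L[0]='b', prepend. Next row=LF[0]=16
  step 3: row=16, L[16]='2', prepend. Next row=LF[16]=7
  step 4: row=7, L[7]='C', prepend. Next row=LF[7]=8
  step 5: row=8, L[8]='1', prepend. Next row=LF[8]=3
  step 6: row=3, L[3]='a', prepend. Next row=LF[3]=14
  step 7: row=14, L[14]='a', prepend. Next row=LF[14]=15
  step 8: row=15, L[15]='C', prepend. Next row=LF[15]=9
  step 9: row=9, L[9]='D', prepend. Next row=LF[9]=12
  step 10: row=12, L[12]='2', prepend. Next row=LF[12]=6
  step 11: row=6, L[6]='D', prepend. Next row=LF[6]=11
  step 12: row=11, L[11]='1', prepend. Next row=LF[11]=4
  step 13: row=4, L[4]='b', prepend. Next row=LF[4]=18
  step 14: row=18, L[18]='D', prepend. Next row=LF[18]=13
  step 15: row=13, L[13]='1', prepend. Next row=LF[13]=5
  step 16: row=5, L[5]='1', prepend. Next row=LF[5]=2
  step 17: row=2, L[2]='1', prepend. Next row=LF[2]=1
  step 18: row=1, L[1]='b', prepend. Next row=LF[1]=17
  step 19: row=17, L[17]='b', prepend. Next row=LF[17]=19
  step 20: row=19, L[19]='C', prepend. Next row=LF[19]=10
Reversed output: Cbb111Db1D2DCaa1C2b$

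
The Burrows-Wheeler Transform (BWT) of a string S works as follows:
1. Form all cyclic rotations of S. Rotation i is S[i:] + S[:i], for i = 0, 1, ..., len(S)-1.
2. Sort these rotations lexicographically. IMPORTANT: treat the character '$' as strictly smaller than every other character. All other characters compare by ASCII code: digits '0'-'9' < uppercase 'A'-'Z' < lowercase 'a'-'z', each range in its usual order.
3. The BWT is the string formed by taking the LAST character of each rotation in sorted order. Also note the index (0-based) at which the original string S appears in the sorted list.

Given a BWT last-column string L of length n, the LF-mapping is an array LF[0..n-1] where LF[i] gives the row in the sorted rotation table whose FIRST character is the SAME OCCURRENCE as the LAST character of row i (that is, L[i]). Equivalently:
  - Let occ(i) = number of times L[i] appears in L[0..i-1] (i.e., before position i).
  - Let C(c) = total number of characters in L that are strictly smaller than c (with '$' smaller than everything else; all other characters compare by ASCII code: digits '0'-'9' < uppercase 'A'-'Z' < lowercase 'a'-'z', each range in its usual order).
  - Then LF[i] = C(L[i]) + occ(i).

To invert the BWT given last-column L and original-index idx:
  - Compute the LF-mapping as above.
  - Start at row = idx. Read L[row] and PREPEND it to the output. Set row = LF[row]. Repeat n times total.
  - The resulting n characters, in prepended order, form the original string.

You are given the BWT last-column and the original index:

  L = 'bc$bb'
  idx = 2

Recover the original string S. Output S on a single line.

LF mapping: 1 4 0 2 3
Walk LF starting at row 2, prepending L[row]:
  step 1: row=2, L[2]='$', prepend. Next row=LF[2]=0
  step 2: row=0, L[0]='b', prepend. Next row=LF[0]=1
  step 3: row=1, L[1]='c', prepend. Next row=LF[1]=4
  step 4: row=4, L[4]='b', prepend. Next row=LF[4]=3
  step 5: row=3, L[3]='b', prepend. Next row=LF[3]=2
Reversed output: bbcb$

Answer: bbcb$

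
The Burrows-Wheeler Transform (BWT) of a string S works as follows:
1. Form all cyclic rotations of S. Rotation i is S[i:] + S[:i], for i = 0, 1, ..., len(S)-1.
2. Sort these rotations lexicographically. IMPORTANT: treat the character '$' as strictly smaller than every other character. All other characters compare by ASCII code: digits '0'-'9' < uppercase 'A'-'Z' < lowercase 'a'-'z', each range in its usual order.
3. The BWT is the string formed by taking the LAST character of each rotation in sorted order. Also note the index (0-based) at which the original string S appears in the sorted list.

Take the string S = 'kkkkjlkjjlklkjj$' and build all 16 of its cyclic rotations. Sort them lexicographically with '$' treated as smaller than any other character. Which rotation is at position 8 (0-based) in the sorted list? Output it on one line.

All 16 rotations (rotation i = S[i:]+S[:i]):
  rot[0] = kkkkjlkjjlklkjj$
  rot[1] = kkkjlkjjlklkjj$k
  rot[2] = kkjlkjjlklkjj$kk
  rot[3] = kjlkjjlklkjj$kkk
  rot[4] = jlkjjlklkjj$kkkk
  rot[5] = lkjjlklkjj$kkkkj
  rot[6] = kjjlklkjj$kkkkjl
  rot[7] = jjlklkjj$kkkkjlk
  rot[8] = jlklkjj$kkkkjlkj
  rot[9] = lklkjj$kkkkjlkjj
  rot[10] = klkjj$kkkkjlkjjl
  rot[11] = lkjj$kkkkjlkjjlk
  rot[12] = kjj$kkkkjlkjjlkl
  rot[13] = jj$kkkkjlkjjlklk
  rot[14] = j$kkkkjlkjjlklkj
  rot[15] = $kkkkjlkjjlklkjj
Sorted (with $ < everything):
  sorted[0] = $kkkkjlkjjlklkjj
  sorted[1] = j$kkkkjlkjjlklkj
  sorted[2] = jj$kkkkjlkjjlklk
  sorted[3] = jjlklkjj$kkkkjlk
  sorted[4] = jlkjjlklkjj$kkkk
  sorted[5] = jlklkjj$kkkkjlkj
  sorted[6] = kjj$kkkkjlkjjlkl
  sorted[7] = kjjlklkjj$kkkkjl
  sorted[8] = kjlkjjlklkjj$kkk
  sorted[9] = kkjlkjjlklkjj$kk
  sorted[10] = kkkjlkjjlklkjj$k
  sorted[11] = kkkkjlkjjlklkjj$
  sorted[12] = klkjj$kkkkjlkjjl
  sorted[13] = lkjj$kkkkjlkjjlk
  sorted[14] = lkjjlklkjj$kkkkj
  sorted[15] = lklkjj$kkkkjlkjj
sorted[8] = kjlkjjlklkjj$kkk

Answer: kjlkjjlklkjj$kkk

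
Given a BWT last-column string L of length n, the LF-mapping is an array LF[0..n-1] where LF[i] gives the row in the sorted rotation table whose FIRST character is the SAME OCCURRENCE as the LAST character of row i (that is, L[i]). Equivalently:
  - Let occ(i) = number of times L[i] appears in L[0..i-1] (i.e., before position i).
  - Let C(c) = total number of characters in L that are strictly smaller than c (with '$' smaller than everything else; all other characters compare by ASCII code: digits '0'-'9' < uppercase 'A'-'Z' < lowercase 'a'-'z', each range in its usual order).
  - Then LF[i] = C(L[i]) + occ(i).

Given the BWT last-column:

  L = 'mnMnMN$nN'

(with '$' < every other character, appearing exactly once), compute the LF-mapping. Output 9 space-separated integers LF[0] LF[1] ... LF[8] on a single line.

Char counts: '$':1, 'M':2, 'N':2, 'm':1, 'n':3
C (first-col start): C('$')=0, C('M')=1, C('N')=3, C('m')=5, C('n')=6
L[0]='m': occ=0, LF[0]=C('m')+0=5+0=5
L[1]='n': occ=0, LF[1]=C('n')+0=6+0=6
L[2]='M': occ=0, LF[2]=C('M')+0=1+0=1
L[3]='n': occ=1, LF[3]=C('n')+1=6+1=7
L[4]='M': occ=1, LF[4]=C('M')+1=1+1=2
L[5]='N': occ=0, LF[5]=C('N')+0=3+0=3
L[6]='$': occ=0, LF[6]=C('$')+0=0+0=0
L[7]='n': occ=2, LF[7]=C('n')+2=6+2=8
L[8]='N': occ=1, LF[8]=C('N')+1=3+1=4

Answer: 5 6 1 7 2 3 0 8 4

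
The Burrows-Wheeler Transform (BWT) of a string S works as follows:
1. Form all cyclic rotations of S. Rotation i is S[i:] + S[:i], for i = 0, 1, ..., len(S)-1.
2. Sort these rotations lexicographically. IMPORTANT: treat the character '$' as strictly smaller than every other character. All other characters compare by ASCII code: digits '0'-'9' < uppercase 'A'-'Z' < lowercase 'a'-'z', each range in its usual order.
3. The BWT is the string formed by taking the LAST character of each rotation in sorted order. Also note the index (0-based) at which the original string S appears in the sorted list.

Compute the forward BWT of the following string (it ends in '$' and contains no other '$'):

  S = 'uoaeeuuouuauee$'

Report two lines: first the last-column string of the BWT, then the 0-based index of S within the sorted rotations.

Answer: eoueuaeuuua$uoe
11

Derivation:
All 15 rotations (rotation i = S[i:]+S[:i]):
  rot[0] = uoaeeuuouuauee$
  rot[1] = oaeeuuouuauee$u
  rot[2] = aeeuuouuauee$uo
  rot[3] = eeuuouuauee$uoa
  rot[4] = euuouuauee$uoae
  rot[5] = uuouuauee$uoaee
  rot[6] = uouuauee$uoaeeu
  rot[7] = ouuauee$uoaeeuu
  rot[8] = uuauee$uoaeeuuo
  rot[9] = uauee$uoaeeuuou
  rot[10] = auee$uoaeeuuouu
  rot[11] = uee$uoaeeuuouua
  rot[12] = ee$uoaeeuuouuau
  rot[13] = e$uoaeeuuouuaue
  rot[14] = $uoaeeuuouuauee
Sorted (with $ < everything):
  sorted[0] = $uoaeeuuouuauee  (last char: 'e')
  sorted[1] = aeeuuouuauee$uo  (last char: 'o')
  sorted[2] = auee$uoaeeuuouu  (last char: 'u')
  sorted[3] = e$uoaeeuuouuaue  (last char: 'e')
  sorted[4] = ee$uoaeeuuouuau  (last char: 'u')
  sorted[5] = eeuuouuauee$uoa  (last char: 'a')
  sorted[6] = euuouuauee$uoae  (last char: 'e')
  sorted[7] = oaeeuuouuauee$u  (last char: 'u')
  sorted[8] = ouuauee$uoaeeuu  (last char: 'u')
  sorted[9] = uauee$uoaeeuuou  (last char: 'u')
  sorted[10] = uee$uoaeeuuouua  (last char: 'a')
  sorted[11] = uoaeeuuouuauee$  (last char: '$')
  sorted[12] = uouuauee$uoaeeu  (last char: 'u')
  sorted[13] = uuauee$uoaeeuuo  (last char: 'o')
  sorted[14] = uuouuauee$uoaee  (last char: 'e')
Last column: eoueuaeuuua$uoe
Original string S is at sorted index 11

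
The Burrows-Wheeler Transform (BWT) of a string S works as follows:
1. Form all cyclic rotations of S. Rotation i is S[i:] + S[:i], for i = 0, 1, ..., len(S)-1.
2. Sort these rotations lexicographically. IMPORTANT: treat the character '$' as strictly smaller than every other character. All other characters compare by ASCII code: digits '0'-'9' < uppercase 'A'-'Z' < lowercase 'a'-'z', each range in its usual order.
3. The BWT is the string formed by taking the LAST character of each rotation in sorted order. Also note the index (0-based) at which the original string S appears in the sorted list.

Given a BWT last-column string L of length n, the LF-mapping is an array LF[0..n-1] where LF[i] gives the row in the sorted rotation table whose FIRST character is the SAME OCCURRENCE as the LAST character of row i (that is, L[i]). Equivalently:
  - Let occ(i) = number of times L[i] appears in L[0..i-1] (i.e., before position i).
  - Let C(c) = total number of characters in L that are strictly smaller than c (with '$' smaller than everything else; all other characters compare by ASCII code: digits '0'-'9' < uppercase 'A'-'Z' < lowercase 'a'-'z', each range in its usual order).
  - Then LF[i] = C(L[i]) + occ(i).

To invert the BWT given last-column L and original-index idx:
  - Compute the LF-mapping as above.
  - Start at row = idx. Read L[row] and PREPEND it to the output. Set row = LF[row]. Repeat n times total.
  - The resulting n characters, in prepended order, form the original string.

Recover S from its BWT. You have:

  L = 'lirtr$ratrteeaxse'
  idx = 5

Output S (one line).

Answer: extraterrestrial$

Derivation:
LF mapping: 7 6 8 13 9 0 10 1 14 11 15 3 4 2 16 12 5
Walk LF starting at row 5, prepending L[row]:
  step 1: row=5, L[5]='$', prepend. Next row=LF[5]=0
  step 2: row=0, L[0]='l', prepend. Next row=LF[0]=7
  step 3: row=7, L[7]='a', prepend. Next row=LF[7]=1
  step 4: row=1, L[1]='i', prepend. Next row=LF[1]=6
  step 5: row=6, L[6]='r', prepend. Next row=LF[6]=10
  step 6: row=10, L[10]='t', prepend. Next row=LF[10]=15
  step 7: row=15, L[15]='s', prepend. Next row=LF[15]=12
  step 8: row=12, L[12]='e', prepend. Next row=LF[12]=4
  step 9: row=4, L[4]='r', prepend. Next row=LF[4]=9
  step 10: row=9, L[9]='r', prepend. Next row=LF[9]=11
  step 11: row=11, L[11]='e', prepend. Next row=LF[11]=3
  step 12: row=3, L[3]='t', prepend. Next row=LF[3]=13
  step 13: row=13, L[13]='a', prepend. Next row=LF[13]=2
  step 14: row=2, L[2]='r', prepend. Next row=LF[2]=8
  step 15: row=8, L[8]='t', prepend. Next row=LF[8]=14
  step 16: row=14, L[14]='x', prepend. Next row=LF[14]=16
  step 17: row=16, L[16]='e', prepend. Next row=LF[16]=5
Reversed output: extraterrestrial$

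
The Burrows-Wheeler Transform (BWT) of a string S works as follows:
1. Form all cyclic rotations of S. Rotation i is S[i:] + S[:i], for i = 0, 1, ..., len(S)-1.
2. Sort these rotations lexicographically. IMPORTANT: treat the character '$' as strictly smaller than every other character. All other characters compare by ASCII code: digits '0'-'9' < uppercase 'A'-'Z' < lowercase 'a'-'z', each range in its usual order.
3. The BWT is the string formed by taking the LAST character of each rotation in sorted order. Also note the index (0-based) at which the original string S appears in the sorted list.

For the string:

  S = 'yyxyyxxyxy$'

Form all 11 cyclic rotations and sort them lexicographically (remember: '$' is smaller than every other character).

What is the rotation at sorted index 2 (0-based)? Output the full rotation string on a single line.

All 11 rotations (rotation i = S[i:]+S[:i]):
  rot[0] = yyxyyxxyxy$
  rot[1] = yxyyxxyxy$y
  rot[2] = xyyxxyxy$yy
  rot[3] = yyxxyxy$yyx
  rot[4] = yxxyxy$yyxy
  rot[5] = xxyxy$yyxyy
  rot[6] = xyxy$yyxyyx
  rot[7] = yxy$yyxyyxx
  rot[8] = xy$yyxyyxxy
  rot[9] = y$yyxyyxxyx
  rot[10] = $yyxyyxxyxy
Sorted (with $ < everything):
  sorted[0] = $yyxyyxxyxy
  sorted[1] = xxyxy$yyxyy
  sorted[2] = xy$yyxyyxxy
  sorted[3] = xyxy$yyxyyx
  sorted[4] = xyyxxyxy$yy
  sorted[5] = y$yyxyyxxyx
  sorted[6] = yxxyxy$yyxy
  sorted[7] = yxy$yyxyyxx
  sorted[8] = yxyyxxyxy$y
  sorted[9] = yyxxyxy$yyx
  sorted[10] = yyxyyxxyxy$
sorted[2] = xy$yyxyyxxy

Answer: xy$yyxyyxxy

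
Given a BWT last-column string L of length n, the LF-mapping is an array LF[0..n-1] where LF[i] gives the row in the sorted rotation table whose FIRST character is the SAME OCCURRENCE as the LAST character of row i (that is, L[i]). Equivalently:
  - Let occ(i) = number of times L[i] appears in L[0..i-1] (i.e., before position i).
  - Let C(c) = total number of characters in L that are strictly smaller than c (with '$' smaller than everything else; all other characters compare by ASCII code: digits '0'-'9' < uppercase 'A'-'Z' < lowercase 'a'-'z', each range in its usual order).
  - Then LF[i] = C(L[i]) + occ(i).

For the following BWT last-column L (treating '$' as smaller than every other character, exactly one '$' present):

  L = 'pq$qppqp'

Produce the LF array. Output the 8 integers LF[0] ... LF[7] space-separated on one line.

Char counts: '$':1, 'p':4, 'q':3
C (first-col start): C('$')=0, C('p')=1, C('q')=5
L[0]='p': occ=0, LF[0]=C('p')+0=1+0=1
L[1]='q': occ=0, LF[1]=C('q')+0=5+0=5
L[2]='$': occ=0, LF[2]=C('$')+0=0+0=0
L[3]='q': occ=1, LF[3]=C('q')+1=5+1=6
L[4]='p': occ=1, LF[4]=C('p')+1=1+1=2
L[5]='p': occ=2, LF[5]=C('p')+2=1+2=3
L[6]='q': occ=2, LF[6]=C('q')+2=5+2=7
L[7]='p': occ=3, LF[7]=C('p')+3=1+3=4

Answer: 1 5 0 6 2 3 7 4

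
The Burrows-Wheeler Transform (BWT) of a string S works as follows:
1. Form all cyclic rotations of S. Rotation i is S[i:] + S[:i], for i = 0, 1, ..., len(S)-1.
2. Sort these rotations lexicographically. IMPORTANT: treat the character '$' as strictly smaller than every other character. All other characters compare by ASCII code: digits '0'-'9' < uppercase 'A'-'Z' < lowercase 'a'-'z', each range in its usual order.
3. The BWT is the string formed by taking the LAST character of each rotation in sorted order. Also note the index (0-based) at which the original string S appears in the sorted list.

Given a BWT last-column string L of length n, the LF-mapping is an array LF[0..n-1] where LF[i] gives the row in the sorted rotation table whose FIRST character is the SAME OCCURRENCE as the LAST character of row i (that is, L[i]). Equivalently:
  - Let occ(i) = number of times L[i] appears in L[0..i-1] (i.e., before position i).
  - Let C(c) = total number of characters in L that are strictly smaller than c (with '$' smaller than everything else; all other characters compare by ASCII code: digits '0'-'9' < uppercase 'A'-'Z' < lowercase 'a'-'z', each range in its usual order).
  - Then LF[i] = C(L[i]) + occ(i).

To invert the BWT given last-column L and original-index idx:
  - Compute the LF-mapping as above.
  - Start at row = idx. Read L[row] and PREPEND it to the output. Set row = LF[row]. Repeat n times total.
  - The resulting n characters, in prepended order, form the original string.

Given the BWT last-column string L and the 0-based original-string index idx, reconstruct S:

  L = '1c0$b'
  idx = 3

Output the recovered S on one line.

Answer: bc01$

Derivation:
LF mapping: 2 4 1 0 3
Walk LF starting at row 3, prepending L[row]:
  step 1: row=3, L[3]='$', prepend. Next row=LF[3]=0
  step 2: row=0, L[0]='1', prepend. Next row=LF[0]=2
  step 3: row=2, L[2]='0', prepend. Next row=LF[2]=1
  step 4: row=1, L[1]='c', prepend. Next row=LF[1]=4
  step 5: row=4, L[4]='b', prepend. Next row=LF[4]=3
Reversed output: bc01$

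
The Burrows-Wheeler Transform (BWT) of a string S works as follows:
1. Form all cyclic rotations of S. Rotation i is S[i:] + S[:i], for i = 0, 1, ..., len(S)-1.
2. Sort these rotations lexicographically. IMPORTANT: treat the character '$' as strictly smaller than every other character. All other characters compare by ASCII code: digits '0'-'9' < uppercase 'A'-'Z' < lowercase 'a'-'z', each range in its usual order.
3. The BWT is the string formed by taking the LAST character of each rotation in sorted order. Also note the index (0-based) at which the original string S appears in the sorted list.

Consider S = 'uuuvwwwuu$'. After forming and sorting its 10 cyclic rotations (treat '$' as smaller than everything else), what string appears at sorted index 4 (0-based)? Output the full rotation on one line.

Answer: uuvwwwuu$u

Derivation:
All 10 rotations (rotation i = S[i:]+S[:i]):
  rot[0] = uuuvwwwuu$
  rot[1] = uuvwwwuu$u
  rot[2] = uvwwwuu$uu
  rot[3] = vwwwuu$uuu
  rot[4] = wwwuu$uuuv
  rot[5] = wwuu$uuuvw
  rot[6] = wuu$uuuvww
  rot[7] = uu$uuuvwww
  rot[8] = u$uuuvwwwu
  rot[9] = $uuuvwwwuu
Sorted (with $ < everything):
  sorted[0] = $uuuvwwwuu
  sorted[1] = u$uuuvwwwu
  sorted[2] = uu$uuuvwww
  sorted[3] = uuuvwwwuu$
  sorted[4] = uuvwwwuu$u
  sorted[5] = uvwwwuu$uu
  sorted[6] = vwwwuu$uuu
  sorted[7] = wuu$uuuvww
  sorted[8] = wwuu$uuuvw
  sorted[9] = wwwuu$uuuv
sorted[4] = uuvwwwuu$u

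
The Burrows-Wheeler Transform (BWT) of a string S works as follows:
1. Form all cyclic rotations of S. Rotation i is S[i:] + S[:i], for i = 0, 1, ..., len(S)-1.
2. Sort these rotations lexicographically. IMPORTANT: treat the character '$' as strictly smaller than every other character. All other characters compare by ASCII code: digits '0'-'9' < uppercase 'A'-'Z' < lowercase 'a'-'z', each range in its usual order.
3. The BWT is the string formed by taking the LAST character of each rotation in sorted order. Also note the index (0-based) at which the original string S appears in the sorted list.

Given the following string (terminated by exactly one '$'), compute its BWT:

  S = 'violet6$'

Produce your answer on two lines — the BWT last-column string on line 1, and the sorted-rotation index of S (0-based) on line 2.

All 8 rotations (rotation i = S[i:]+S[:i]):
  rot[0] = violet6$
  rot[1] = iolet6$v
  rot[2] = olet6$vi
  rot[3] = let6$vio
  rot[4] = et6$viol
  rot[5] = t6$viole
  rot[6] = 6$violet
  rot[7] = $violet6
Sorted (with $ < everything):
  sorted[0] = $violet6  (last char: '6')
  sorted[1] = 6$violet  (last char: 't')
  sorted[2] = et6$viol  (last char: 'l')
  sorted[3] = iolet6$v  (last char: 'v')
  sorted[4] = let6$vio  (last char: 'o')
  sorted[5] = olet6$vi  (last char: 'i')
  sorted[6] = t6$viole  (last char: 'e')
  sorted[7] = violet6$  (last char: '$')
Last column: 6tlvoie$
Original string S is at sorted index 7

Answer: 6tlvoie$
7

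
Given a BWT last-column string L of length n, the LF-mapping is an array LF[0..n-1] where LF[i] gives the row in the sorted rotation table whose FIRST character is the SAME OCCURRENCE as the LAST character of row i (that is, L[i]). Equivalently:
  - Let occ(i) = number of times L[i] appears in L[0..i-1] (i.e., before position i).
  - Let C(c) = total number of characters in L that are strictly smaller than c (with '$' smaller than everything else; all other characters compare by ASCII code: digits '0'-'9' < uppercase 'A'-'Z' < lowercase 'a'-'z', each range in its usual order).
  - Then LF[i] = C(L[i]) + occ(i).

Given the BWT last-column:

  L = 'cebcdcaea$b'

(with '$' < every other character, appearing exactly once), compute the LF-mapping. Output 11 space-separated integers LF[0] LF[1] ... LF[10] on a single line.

Answer: 5 9 3 6 8 7 1 10 2 0 4

Derivation:
Char counts: '$':1, 'a':2, 'b':2, 'c':3, 'd':1, 'e':2
C (first-col start): C('$')=0, C('a')=1, C('b')=3, C('c')=5, C('d')=8, C('e')=9
L[0]='c': occ=0, LF[0]=C('c')+0=5+0=5
L[1]='e': occ=0, LF[1]=C('e')+0=9+0=9
L[2]='b': occ=0, LF[2]=C('b')+0=3+0=3
L[3]='c': occ=1, LF[3]=C('c')+1=5+1=6
L[4]='d': occ=0, LF[4]=C('d')+0=8+0=8
L[5]='c': occ=2, LF[5]=C('c')+2=5+2=7
L[6]='a': occ=0, LF[6]=C('a')+0=1+0=1
L[7]='e': occ=1, LF[7]=C('e')+1=9+1=10
L[8]='a': occ=1, LF[8]=C('a')+1=1+1=2
L[9]='$': occ=0, LF[9]=C('$')+0=0+0=0
L[10]='b': occ=1, LF[10]=C('b')+1=3+1=4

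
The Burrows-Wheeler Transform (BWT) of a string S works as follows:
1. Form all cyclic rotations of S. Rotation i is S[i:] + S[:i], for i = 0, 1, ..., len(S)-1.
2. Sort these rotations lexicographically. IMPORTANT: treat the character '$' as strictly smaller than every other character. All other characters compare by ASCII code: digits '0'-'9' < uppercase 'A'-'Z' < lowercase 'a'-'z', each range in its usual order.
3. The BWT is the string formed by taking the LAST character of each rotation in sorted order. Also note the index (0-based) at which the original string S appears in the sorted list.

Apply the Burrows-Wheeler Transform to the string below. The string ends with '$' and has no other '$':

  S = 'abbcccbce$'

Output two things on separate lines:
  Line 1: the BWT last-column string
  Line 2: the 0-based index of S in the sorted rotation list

All 10 rotations (rotation i = S[i:]+S[:i]):
  rot[0] = abbcccbce$
  rot[1] = bbcccbce$a
  rot[2] = bcccbce$ab
  rot[3] = cccbce$abb
  rot[4] = ccbce$abbc
  rot[5] = cbce$abbcc
  rot[6] = bce$abbccc
  rot[7] = ce$abbcccb
  rot[8] = e$abbcccbc
  rot[9] = $abbcccbce
Sorted (with $ < everything):
  sorted[0] = $abbcccbce  (last char: 'e')
  sorted[1] = abbcccbce$  (last char: '$')
  sorted[2] = bbcccbce$a  (last char: 'a')
  sorted[3] = bcccbce$ab  (last char: 'b')
  sorted[4] = bce$abbccc  (last char: 'c')
  sorted[5] = cbce$abbcc  (last char: 'c')
  sorted[6] = ccbce$abbc  (last char: 'c')
  sorted[7] = cccbce$abb  (last char: 'b')
  sorted[8] = ce$abbcccb  (last char: 'b')
  sorted[9] = e$abbcccbc  (last char: 'c')
Last column: e$abcccbbc
Original string S is at sorted index 1

Answer: e$abcccbbc
1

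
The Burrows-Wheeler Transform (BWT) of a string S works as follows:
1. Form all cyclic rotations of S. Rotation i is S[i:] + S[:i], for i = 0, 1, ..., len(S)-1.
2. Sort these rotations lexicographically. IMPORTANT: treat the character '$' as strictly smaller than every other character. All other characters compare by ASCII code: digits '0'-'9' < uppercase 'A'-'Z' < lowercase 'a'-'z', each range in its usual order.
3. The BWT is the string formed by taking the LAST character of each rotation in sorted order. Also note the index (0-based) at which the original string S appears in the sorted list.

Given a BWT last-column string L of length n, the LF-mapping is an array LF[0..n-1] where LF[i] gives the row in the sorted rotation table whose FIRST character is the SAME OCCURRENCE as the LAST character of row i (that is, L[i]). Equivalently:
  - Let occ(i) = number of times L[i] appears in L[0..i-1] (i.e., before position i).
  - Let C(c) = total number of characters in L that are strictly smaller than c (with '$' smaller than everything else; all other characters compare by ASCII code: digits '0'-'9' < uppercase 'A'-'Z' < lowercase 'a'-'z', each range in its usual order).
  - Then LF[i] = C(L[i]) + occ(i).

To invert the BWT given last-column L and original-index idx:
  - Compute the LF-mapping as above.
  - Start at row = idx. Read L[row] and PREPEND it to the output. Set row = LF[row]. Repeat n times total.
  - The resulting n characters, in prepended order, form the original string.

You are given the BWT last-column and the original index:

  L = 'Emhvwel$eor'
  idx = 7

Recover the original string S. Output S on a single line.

LF mapping: 1 6 4 9 10 2 5 0 3 7 8
Walk LF starting at row 7, prepending L[row]:
  step 1: row=7, L[7]='$', prepend. Next row=LF[7]=0
  step 2: row=0, L[0]='E', prepend. Next row=LF[0]=1
  step 3: row=1, L[1]='m', prepend. Next row=LF[1]=6
  step 4: row=6, L[6]='l', prepend. Next row=LF[6]=5
  step 5: row=5, L[5]='e', prepend. Next row=LF[5]=2
  step 6: row=2, L[2]='h', prepend. Next row=LF[2]=4
  step 7: row=4, L[4]='w', prepend. Next row=LF[4]=10
  step 8: row=10, L[10]='r', prepend. Next row=LF[10]=8
  step 9: row=8, L[8]='e', prepend. Next row=LF[8]=3
  step 10: row=3, L[3]='v', prepend. Next row=LF[3]=9
  step 11: row=9, L[9]='o', prepend. Next row=LF[9]=7
Reversed output: overwhelmE$

Answer: overwhelmE$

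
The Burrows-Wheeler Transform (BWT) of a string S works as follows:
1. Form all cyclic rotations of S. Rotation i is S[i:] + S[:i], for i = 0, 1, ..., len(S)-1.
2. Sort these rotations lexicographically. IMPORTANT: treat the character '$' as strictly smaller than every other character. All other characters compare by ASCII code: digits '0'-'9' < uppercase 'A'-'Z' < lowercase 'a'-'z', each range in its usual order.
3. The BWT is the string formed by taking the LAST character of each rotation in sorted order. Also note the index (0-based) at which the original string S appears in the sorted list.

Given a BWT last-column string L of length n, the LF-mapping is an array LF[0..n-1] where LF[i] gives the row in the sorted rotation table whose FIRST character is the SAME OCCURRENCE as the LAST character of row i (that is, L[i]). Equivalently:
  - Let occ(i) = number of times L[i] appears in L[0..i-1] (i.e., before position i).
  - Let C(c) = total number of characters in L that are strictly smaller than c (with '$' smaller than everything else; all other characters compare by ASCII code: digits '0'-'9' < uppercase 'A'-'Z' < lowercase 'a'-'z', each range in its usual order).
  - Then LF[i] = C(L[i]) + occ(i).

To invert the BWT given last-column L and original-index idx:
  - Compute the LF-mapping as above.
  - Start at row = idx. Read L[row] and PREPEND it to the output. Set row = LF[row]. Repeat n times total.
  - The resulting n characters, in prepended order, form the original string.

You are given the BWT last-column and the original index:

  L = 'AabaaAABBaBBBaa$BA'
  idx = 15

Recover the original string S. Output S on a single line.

Answer: aaAbABBBaaBaABBaA$

Derivation:
LF mapping: 1 11 17 12 13 2 3 5 6 14 7 8 9 15 16 0 10 4
Walk LF starting at row 15, prepending L[row]:
  step 1: row=15, L[15]='$', prepend. Next row=LF[15]=0
  step 2: row=0, L[0]='A', prepend. Next row=LF[0]=1
  step 3: row=1, L[1]='a', prepend. Next row=LF[1]=11
  step 4: row=11, L[11]='B', prepend. Next row=LF[11]=8
  step 5: row=8, L[8]='B', prepend. Next row=LF[8]=6
  step 6: row=6, L[6]='A', prepend. Next row=LF[6]=3
  step 7: row=3, L[3]='a', prepend. Next row=LF[3]=12
  step 8: row=12, L[12]='B', prepend. Next row=LF[12]=9
  step 9: row=9, L[9]='a', prepend. Next row=LF[9]=14
  step 10: row=14, L[14]='a', prepend. Next row=LF[14]=16
  step 11: row=16, L[16]='B', prepend. Next row=LF[16]=10
  step 12: row=10, L[10]='B', prepend. Next row=LF[10]=7
  step 13: row=7, L[7]='B', prepend. Next row=LF[7]=5
  step 14: row=5, L[5]='A', prepend. Next row=LF[5]=2
  step 15: row=2, L[2]='b', prepend. Next row=LF[2]=17
  step 16: row=17, L[17]='A', prepend. Next row=LF[17]=4
  step 17: row=4, L[4]='a', prepend. Next row=LF[4]=13
  step 18: row=13, L[13]='a', prepend. Next row=LF[13]=15
Reversed output: aaAbABBBaaBaABBaA$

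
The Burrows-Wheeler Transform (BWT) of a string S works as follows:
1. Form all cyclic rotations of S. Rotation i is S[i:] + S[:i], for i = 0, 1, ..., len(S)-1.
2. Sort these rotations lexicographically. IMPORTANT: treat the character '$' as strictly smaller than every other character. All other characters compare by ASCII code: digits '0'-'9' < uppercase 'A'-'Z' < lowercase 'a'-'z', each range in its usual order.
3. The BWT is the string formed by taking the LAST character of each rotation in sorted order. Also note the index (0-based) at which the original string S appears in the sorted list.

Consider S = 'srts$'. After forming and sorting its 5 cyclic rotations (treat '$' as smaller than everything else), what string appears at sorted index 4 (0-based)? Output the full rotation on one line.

All 5 rotations (rotation i = S[i:]+S[:i]):
  rot[0] = srts$
  rot[1] = rts$s
  rot[2] = ts$sr
  rot[3] = s$srt
  rot[4] = $srts
Sorted (with $ < everything):
  sorted[0] = $srts
  sorted[1] = rts$s
  sorted[2] = s$srt
  sorted[3] = srts$
  sorted[4] = ts$sr
sorted[4] = ts$sr

Answer: ts$sr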